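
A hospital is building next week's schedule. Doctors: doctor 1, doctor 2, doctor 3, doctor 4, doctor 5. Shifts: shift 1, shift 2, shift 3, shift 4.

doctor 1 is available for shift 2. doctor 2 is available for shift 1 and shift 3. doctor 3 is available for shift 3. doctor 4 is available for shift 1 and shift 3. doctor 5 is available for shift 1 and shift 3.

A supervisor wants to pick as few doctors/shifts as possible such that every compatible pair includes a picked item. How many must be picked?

3

A maximum matching has 3 edges (e.g. doctor 1–shift 2, doctor 2–shift 1, doctor 3–shift 3).
By König's theorem the minimum vertex cover has the same size. One such cover is {doctor 1, shift 1, shift 3}.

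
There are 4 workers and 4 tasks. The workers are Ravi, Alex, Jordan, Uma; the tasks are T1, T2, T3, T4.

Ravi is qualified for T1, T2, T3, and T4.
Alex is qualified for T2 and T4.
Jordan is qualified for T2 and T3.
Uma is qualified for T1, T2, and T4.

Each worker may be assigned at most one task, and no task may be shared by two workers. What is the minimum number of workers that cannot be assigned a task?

A valid assignment of size 4: Ravi–T1, Alex–T4, Jordan–T3, Uma–T2.
All 4 workers are matched, so no larger matching exists.
That matches 4 of the 4, leaving 0 unmatched; no matching can do better.

0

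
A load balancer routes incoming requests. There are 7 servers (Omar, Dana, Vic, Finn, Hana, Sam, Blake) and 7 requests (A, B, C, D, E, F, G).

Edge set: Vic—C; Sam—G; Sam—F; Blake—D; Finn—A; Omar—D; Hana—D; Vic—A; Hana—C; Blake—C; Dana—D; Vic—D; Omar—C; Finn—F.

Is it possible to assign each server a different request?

The set {Omar, Dana, Hana, Blake} has only 2 neighbours ({C, D}), so by Hall's theorem at most 5 of the 7 servers can be matched.
Hence no matching covers every server.

No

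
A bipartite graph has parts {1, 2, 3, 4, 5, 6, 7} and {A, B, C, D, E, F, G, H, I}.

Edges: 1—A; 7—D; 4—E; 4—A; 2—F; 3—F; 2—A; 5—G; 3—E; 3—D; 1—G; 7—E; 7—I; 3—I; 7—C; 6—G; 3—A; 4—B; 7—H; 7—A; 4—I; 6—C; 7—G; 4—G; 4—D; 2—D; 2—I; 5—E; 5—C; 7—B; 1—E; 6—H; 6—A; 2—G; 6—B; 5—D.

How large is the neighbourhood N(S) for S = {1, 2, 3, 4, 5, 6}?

9

The union of neighbours of {1, 2, 3, 4, 5, 6} is {A, B, C, D, E, F, G, H, I}, which has 9 elements.
Since |N(S)| = 9 ≥ |S| = 6, Hall's condition holds for this subset.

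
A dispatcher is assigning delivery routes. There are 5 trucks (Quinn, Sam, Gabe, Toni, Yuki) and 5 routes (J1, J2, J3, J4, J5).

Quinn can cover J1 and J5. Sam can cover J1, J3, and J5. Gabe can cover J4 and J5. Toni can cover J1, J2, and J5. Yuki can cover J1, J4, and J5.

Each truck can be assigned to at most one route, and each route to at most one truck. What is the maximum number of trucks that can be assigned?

5

A valid assignment of size 5: Quinn-J1, Sam-J3, Gabe-J4, Toni-J2, Yuki-J5.
This saturates every truck, so 5 is the maximum.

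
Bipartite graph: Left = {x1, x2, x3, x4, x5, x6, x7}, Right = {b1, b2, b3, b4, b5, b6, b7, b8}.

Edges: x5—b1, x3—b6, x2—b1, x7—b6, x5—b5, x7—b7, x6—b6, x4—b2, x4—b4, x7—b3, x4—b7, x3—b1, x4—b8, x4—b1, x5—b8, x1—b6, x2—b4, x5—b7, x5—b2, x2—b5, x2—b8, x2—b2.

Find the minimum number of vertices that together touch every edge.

6

{x2, x3, x4, x5, x7, b6} is a vertex cover of size 6: every edge has an endpoint in this set.
No smaller cover exists because x1–b6, x2–b5, x3–b1, x4–b4, x5–b7, x7–b3 is a matching of size 6, and a cover must include an endpoint of each of these disjoint edges (König's theorem).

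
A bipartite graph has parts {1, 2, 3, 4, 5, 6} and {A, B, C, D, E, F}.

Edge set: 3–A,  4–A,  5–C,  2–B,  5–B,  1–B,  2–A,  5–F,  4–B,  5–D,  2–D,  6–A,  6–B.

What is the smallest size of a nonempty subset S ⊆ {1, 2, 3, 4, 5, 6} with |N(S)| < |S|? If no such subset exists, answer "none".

3

Take S = {1, 3, 4}. Its neighbourhood is {A, B}, so |N(S)| = 2 < |S| = 3.
Every subset of size less than 3 has at least as many neighbours as members, so 3 is the minimum.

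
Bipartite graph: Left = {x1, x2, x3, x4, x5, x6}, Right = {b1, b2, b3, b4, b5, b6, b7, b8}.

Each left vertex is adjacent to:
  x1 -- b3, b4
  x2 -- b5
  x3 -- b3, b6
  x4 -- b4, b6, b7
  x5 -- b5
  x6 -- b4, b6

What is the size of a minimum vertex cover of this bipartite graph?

A maximum matching has 5 edges (e.g. x1–b4, x2–b5, x3–b3, x4–b7, x6–b6).
By König's theorem the minimum vertex cover has the same size. One such cover is {x1, x3, x4, x6, b5}.

5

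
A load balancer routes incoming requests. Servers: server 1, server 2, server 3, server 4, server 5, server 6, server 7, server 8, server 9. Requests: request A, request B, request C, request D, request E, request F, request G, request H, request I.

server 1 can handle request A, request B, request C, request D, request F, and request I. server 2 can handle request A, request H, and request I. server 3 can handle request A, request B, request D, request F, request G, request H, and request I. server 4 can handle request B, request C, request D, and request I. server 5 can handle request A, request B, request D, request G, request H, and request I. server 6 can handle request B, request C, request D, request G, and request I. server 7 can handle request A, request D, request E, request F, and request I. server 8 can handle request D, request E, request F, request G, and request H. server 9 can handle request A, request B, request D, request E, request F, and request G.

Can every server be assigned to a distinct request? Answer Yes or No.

A valid assignment of size 9: server 1→request F, server 2→request A, server 3→request G, server 4→request D, server 5→request B, server 6→request C, server 7→request I, server 8→request H, server 9→request E.
Every server is matched, so this is a perfect matching.

Yes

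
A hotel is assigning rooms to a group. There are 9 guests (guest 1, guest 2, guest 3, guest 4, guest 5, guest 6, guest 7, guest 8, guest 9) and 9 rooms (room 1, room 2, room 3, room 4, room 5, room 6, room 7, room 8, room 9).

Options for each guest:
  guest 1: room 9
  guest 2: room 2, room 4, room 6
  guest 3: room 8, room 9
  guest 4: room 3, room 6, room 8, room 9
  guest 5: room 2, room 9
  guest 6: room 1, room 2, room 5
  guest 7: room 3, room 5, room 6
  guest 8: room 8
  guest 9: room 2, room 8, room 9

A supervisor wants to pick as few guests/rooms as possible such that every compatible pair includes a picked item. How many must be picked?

{guest 2, guest 4, guest 6, guest 7, room 2, room 8, room 9} is a vertex cover of size 7: every edge has an endpoint in this set.
No smaller cover exists because guest 1–room 9, guest 2–room 4, guest 3–room 8, guest 4–room 6, guest 5–room 2, guest 6–room 5, guest 7–room 3 is a matching of size 7, and a cover must include an endpoint of each of these disjoint edges (König's theorem).

7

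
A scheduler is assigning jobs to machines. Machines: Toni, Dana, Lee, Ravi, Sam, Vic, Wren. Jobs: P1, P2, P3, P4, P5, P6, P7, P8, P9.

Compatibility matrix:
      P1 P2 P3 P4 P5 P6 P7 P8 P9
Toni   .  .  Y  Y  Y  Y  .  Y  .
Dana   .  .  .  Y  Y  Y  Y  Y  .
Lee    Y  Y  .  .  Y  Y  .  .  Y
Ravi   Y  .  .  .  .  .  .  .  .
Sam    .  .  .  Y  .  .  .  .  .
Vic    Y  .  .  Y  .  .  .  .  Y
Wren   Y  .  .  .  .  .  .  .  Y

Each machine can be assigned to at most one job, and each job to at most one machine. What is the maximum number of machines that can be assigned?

A valid assignment of size 6: Toni→P3, Dana→P7, Lee→P2, Ravi→P1, Sam→P4, Vic→P9.
The set {Ravi, Sam, Vic, Wren} has only 3 neighbours ({P1, P4, P9}), so by Hall's theorem at most 6 of the 7 machines can be matched.

6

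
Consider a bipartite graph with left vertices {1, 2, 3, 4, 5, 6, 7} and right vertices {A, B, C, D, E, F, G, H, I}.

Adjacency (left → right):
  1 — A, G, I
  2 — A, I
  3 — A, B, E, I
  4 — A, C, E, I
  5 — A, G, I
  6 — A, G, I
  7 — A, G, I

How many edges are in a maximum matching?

One maximum matching: 1→G, 2→I, 3→B, 4→E, 5→A.
The set {1, 2, 5, 6, 7} has only 3 neighbours ({A, G, I}), so by Hall's theorem at most 5 of the 7 left vertices can be matched.

5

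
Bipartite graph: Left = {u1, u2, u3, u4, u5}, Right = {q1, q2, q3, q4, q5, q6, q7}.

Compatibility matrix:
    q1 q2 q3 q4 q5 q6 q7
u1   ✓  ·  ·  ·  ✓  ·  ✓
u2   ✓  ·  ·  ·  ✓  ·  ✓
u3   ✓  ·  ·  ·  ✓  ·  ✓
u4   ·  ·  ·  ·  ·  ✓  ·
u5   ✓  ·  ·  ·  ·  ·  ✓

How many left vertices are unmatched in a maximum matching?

One maximum matching: u1–q1, u2–q5, u3–q7, u4–q6.
The set {u1, u2, u3, u5} has only 3 neighbours ({q1, q5, q7}), so by Hall's theorem at most 4 of the 5 left vertices can be matched.
That matches 4 of the 5, leaving 1 unmatched; no matching can do better.

1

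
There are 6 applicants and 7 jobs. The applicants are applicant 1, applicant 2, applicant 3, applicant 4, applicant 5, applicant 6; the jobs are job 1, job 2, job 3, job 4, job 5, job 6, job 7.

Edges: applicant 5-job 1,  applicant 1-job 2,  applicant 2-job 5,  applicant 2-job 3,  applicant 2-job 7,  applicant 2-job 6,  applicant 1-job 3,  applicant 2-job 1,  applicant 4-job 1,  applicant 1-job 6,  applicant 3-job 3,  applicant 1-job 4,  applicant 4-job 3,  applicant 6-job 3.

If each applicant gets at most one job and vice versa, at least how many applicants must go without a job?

For example, pair applicant 1–job 2, applicant 2–job 5, applicant 3–job 3, applicant 4–job 1.
The set {applicant 3, applicant 4, applicant 5, applicant 6} has only 2 neighbours ({job 1, job 3}), so by Hall's theorem at most 4 of the 6 applicants can be matched.
That matches 4 of the 6, leaving 2 unmatched; no matching can do better.

2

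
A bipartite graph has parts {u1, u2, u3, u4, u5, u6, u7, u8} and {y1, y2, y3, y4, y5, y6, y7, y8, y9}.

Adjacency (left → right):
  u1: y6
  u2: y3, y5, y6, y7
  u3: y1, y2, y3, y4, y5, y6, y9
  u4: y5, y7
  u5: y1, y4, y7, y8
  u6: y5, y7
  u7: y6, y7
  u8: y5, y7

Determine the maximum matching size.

For example, pair u1–y6, u2–y3, u3–y4, u4–y5, u5–y1, u6–y7.
The set {u1, u4, u6, u7, u8} has only 3 neighbours ({y5, y6, y7}), so by Hall's theorem at most 6 of the 8 left vertices can be matched.

6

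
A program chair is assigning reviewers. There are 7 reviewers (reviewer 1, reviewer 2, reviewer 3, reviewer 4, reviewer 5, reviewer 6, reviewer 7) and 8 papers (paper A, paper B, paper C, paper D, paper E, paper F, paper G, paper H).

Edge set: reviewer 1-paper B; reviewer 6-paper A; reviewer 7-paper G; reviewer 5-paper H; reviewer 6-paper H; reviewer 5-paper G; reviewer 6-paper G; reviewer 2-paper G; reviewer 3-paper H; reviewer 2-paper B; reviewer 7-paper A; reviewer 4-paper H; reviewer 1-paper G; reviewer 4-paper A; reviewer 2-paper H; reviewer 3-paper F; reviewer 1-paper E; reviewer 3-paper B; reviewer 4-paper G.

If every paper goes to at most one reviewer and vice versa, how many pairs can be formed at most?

One maximum matching: reviewer 1-paper E, reviewer 2-paper B, reviewer 3-paper F, reviewer 4-paper G, reviewer 5-paper H, reviewer 6-paper A.
The set {reviewer 4, reviewer 5, reviewer 6, reviewer 7} has only 3 neighbours ({paper A, paper G, paper H}), so by Hall's theorem at most 6 of the 7 reviewers can be matched.

6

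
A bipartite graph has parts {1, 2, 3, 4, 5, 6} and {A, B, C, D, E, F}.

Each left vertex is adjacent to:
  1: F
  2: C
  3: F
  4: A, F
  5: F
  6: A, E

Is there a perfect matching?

No

The set {1, 3, 5} has only 1 neighbour ({F}), so by Hall's theorem at most 4 of the 6 left vertices can be matched.
Hence no matching covers every left vertex.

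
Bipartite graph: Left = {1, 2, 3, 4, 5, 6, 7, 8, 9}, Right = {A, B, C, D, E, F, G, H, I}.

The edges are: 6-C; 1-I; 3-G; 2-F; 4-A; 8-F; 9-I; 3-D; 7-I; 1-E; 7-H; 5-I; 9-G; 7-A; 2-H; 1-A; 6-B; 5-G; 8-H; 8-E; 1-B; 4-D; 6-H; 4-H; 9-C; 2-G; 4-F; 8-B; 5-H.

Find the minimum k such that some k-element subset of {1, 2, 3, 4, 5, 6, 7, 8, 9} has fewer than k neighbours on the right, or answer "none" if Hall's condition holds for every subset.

A matching saturating every left vertex exists, for instance 1→I, 2→F, 3→D, 4→H, 5→G, 6→B, 7→A, 8→E, 9→C.
By Hall's marriage theorem, this means |N(S)| ≥ |S| for every subset S, so no violating subset exists.

none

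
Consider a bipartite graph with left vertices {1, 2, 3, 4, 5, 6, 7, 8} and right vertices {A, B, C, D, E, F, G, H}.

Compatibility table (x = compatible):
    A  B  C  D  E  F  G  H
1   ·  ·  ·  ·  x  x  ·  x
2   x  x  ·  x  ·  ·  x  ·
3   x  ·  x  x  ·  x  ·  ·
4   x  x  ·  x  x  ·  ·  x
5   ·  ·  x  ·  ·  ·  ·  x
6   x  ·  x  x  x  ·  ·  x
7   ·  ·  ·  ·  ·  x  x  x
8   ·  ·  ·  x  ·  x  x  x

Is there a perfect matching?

For example, pair 1–E, 2–B, 3–C, 4–A, 5–H, 6–D, 7–G, 8–F.
All 8 left vertices are covered.

Yes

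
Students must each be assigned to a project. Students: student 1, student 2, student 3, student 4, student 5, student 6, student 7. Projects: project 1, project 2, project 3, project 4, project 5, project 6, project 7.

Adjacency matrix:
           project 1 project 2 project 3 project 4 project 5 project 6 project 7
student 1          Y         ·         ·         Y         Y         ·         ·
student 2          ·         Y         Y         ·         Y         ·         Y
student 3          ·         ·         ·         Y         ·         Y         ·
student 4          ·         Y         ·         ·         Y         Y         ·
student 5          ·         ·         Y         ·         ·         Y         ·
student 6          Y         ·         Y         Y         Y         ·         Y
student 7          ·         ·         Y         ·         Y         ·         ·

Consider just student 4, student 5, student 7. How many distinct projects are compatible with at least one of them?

4

The union of neighbours of {student 4, student 5, student 7} is {project 2, project 3, project 5, project 6}, which has 4 elements.
Since |N(S)| = 4 ≥ |S| = 3, Hall's condition holds for this subset.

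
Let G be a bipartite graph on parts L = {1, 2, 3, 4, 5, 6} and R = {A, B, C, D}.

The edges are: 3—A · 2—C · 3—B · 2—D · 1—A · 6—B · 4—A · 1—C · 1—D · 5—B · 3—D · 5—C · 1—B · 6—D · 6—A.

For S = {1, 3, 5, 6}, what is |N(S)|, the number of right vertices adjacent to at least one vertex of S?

The union of neighbours of {1, 3, 5, 6} is {A, B, C, D}, which has 4 elements.
Since |N(S)| = 4 ≥ |S| = 4, Hall's condition holds for this subset.

4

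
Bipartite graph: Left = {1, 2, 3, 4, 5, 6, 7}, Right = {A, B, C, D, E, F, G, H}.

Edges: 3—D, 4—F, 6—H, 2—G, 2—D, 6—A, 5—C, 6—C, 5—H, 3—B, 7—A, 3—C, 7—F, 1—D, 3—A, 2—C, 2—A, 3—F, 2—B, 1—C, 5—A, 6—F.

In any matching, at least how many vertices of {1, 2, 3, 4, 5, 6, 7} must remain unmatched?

0

For example, pair 1–D, 2–G, 3–B, 4–F, 5–H, 6–C, 7–A.
This saturates every left vertex, so 7 is the maximum.
That matches 7 of the 7, leaving 0 unmatched; no matching can do better.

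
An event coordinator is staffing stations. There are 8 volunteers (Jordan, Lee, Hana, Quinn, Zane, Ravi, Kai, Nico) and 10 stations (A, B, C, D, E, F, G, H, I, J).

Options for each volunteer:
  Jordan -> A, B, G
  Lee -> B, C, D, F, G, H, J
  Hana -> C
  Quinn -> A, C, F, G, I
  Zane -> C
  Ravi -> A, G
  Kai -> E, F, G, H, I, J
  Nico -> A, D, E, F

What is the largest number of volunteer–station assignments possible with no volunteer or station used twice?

7

One maximum matching: Jordan-B, Lee-G, Hana-C, Quinn-F, Ravi-A, Kai-J, Nico-E.
The set {Hana, Zane} has only 1 neighbour ({C}), so by Hall's theorem at most 7 of the 8 volunteers can be matched.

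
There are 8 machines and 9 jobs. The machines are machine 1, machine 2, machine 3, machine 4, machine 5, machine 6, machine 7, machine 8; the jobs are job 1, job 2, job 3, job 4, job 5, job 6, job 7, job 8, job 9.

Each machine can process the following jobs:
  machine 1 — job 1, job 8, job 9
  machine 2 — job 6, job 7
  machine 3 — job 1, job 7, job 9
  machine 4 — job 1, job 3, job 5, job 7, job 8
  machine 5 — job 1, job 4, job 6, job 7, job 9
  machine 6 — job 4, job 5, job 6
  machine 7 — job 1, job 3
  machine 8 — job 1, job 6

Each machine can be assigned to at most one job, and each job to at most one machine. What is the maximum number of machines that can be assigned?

8

A valid assignment of size 8: machine 1-job 8, machine 2-job 7, machine 3-job 1, machine 4-job 5, machine 5-job 9, machine 6-job 4, machine 7-job 3, machine 8-job 6.
This saturates every machine, so 8 is the maximum.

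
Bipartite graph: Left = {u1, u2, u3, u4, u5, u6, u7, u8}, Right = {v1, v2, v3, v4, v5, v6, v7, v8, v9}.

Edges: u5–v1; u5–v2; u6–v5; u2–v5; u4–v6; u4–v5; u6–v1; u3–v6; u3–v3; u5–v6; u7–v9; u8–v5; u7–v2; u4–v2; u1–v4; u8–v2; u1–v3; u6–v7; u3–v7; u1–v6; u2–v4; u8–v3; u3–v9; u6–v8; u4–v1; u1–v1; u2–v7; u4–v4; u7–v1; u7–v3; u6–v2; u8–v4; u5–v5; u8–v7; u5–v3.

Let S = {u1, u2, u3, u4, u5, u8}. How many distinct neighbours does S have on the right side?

The union of neighbours of {u1, u2, u3, u4, u5, u8} is {v1, v2, v3, v4, v5, v6, v7, v9}, which has 8 elements.
Since |N(S)| = 8 ≥ |S| = 6, Hall's condition holds for this subset.

8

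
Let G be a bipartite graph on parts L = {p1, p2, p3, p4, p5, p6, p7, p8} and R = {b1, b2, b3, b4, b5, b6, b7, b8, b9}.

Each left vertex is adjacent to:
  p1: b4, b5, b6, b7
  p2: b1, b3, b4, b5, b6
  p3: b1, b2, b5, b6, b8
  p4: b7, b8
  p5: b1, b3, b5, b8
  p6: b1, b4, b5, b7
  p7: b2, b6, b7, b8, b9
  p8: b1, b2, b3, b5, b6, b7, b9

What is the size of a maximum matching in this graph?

One maximum matching: p1→b5, p2→b1, p3→b2, p4→b8, p5→b3, p6→b4, p7→b6, p8→b7.
All 8 left vertices are matched, so no larger matching exists.

8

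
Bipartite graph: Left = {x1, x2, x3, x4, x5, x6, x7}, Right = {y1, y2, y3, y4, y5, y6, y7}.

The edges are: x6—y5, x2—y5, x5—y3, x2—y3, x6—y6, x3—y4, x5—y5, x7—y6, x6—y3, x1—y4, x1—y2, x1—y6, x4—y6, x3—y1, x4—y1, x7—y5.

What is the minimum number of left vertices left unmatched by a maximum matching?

1

A valid assignment of size 6: x1→y2, x2→y5, x3→y4, x4→y1, x5→y3, x6→y6.
The set {x2, x5, x6, x7} has only 3 neighbours ({y3, y5, y6}), so by Hall's theorem at most 6 of the 7 left vertices can be matched.
That matches 6 of the 7, leaving 1 unmatched; no matching can do better.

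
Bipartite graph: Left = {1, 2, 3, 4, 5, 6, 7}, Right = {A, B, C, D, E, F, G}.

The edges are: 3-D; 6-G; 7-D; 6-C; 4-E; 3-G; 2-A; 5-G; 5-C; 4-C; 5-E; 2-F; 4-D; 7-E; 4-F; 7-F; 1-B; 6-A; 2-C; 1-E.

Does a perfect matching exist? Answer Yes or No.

One maximum matching: 1→B, 2→F, 3→D, 4→C, 5→G, 6→A, 7→E.
Every left vertex is matched, so this is a perfect matching.

Yes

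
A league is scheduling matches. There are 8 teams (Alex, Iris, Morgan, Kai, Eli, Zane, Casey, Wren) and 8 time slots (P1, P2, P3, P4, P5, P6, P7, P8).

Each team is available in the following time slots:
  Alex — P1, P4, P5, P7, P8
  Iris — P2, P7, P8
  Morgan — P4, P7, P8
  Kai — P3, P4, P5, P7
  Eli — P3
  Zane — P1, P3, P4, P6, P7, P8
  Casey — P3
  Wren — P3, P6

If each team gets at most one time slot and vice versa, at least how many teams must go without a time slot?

1

One maximum matching: Alex→P8, Iris→P7, Morgan→P4, Kai→P5, Eli→P3, Zane→P1, Wren→P6.
The set {Eli, Casey} has only 1 neighbour ({P3}), so by Hall's theorem at most 7 of the 8 teams can be matched.
That matches 7 of the 8, leaving 1 unmatched; no matching can do better.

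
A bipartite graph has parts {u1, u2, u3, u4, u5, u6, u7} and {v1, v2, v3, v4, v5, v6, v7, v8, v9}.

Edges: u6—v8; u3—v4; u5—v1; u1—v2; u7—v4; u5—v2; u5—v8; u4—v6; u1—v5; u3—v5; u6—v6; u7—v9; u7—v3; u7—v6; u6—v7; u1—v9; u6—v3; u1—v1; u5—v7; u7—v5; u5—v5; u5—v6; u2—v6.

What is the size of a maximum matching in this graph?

6

For example, pair u1→v2, u2→v6, u3→v4, u5→v8, u6→v7, u7→v3.
The set {u2, u4} has only 1 neighbour ({v6}), so by Hall's theorem at most 6 of the 7 left vertices can be matched.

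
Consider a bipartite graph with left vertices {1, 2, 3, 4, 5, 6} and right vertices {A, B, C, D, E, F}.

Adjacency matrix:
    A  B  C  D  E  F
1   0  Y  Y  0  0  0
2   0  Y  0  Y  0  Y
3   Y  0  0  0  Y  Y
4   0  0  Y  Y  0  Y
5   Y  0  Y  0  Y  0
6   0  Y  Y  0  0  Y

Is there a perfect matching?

A valid assignment of size 6: 1–C, 2–D, 3–E, 4–F, 5–A, 6–B.
Every left vertex is matched, so this is a perfect matching.

Yes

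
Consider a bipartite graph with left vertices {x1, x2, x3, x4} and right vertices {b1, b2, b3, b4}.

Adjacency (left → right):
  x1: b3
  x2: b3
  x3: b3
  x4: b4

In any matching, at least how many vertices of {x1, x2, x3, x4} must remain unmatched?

2

For example, pair x1→b3, x4→b4.
The set {x1, x2, x3} has only 1 neighbour ({b3}), so by Hall's theorem at most 2 of the 4 left vertices can be matched.
That matches 2 of the 4, leaving 2 unmatched; no matching can do better.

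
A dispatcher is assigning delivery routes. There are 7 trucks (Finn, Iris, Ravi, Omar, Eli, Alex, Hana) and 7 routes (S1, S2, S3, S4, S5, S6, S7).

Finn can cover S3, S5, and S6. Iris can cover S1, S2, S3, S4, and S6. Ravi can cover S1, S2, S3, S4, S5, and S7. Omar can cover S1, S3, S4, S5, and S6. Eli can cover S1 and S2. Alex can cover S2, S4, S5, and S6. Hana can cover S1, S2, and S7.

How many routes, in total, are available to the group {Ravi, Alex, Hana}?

The union of neighbours of {Ravi, Alex, Hana} is {S1, S2, S3, S4, S5, S6, S7}, which has 7 elements.
Since |N(S)| = 7 ≥ |S| = 3, Hall's condition holds for this subset.

7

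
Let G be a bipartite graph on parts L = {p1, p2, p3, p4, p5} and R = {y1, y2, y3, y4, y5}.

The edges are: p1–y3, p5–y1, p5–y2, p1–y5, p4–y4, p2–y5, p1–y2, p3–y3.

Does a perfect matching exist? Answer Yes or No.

A valid assignment of size 5: p1-y2, p2-y5, p3-y3, p4-y4, p5-y1.
All 5 left vertices are covered.

Yes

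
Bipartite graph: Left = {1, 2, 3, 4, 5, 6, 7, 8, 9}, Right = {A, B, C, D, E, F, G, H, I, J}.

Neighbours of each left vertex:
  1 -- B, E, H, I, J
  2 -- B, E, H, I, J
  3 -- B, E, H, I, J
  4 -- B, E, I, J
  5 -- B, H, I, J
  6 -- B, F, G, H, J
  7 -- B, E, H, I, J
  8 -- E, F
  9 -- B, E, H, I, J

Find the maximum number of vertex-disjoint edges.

7

One maximum matching: 1–I, 2–J, 3–H, 4–E, 5–B, 6–G, 8–F.
The set {1, 2, 3, 4, 5, 7, 9} has only 5 neighbours ({B, E, H, I, J}), so by Hall's theorem at most 7 of the 9 left vertices can be matched.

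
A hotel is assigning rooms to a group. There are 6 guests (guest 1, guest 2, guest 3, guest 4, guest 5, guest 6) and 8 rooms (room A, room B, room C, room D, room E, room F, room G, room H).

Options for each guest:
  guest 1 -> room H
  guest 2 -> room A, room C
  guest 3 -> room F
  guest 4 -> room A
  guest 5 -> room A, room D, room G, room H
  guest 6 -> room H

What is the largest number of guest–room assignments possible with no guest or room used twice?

5

One maximum matching: guest 1-room H, guest 2-room C, guest 3-room F, guest 4-room A, guest 5-room G.
The set {guest 1, guest 6} has only 1 neighbour ({room H}), so by Hall's theorem at most 5 of the 6 guests can be matched.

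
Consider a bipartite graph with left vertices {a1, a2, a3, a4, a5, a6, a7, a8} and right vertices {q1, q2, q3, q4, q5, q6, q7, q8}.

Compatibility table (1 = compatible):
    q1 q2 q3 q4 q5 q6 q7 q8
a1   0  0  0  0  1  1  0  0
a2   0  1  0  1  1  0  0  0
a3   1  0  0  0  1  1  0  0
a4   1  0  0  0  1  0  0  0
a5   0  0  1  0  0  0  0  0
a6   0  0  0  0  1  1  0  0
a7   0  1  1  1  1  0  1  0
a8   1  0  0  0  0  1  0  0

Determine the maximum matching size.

For example, pair a1-q6, a2-q2, a3-q1, a4-q5, a5-q3, a7-q4.
The set {a1, a3, a4, a6, a8} has only 3 neighbours ({q1, q5, q6}), so by Hall's theorem at most 6 of the 8 left vertices can be matched.

6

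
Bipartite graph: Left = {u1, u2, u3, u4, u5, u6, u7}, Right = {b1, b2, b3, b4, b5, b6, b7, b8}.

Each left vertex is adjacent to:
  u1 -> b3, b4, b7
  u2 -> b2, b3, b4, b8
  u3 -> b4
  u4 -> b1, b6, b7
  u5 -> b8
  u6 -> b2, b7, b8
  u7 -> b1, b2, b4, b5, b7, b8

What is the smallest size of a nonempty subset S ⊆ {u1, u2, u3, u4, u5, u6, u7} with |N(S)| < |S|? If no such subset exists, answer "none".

A matching saturating every left vertex exists, for instance u1→b3, u2→b2, u3→b4, u4→b6, u5→b8, u6→b7, u7→b1.
By Hall's marriage theorem, this means |N(S)| ≥ |S| for every subset S, so no violating subset exists.

none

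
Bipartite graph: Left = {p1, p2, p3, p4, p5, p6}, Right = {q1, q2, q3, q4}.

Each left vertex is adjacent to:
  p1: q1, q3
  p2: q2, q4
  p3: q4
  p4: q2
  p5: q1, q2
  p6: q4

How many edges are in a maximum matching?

One maximum matching: p1–q3, p2–q2, p3–q4, p5–q1.
The set {p2, p3, p4, p6} has only 2 neighbours ({q2, q4}), so by Hall's theorem at most 4 of the 6 left vertices can be matched.

4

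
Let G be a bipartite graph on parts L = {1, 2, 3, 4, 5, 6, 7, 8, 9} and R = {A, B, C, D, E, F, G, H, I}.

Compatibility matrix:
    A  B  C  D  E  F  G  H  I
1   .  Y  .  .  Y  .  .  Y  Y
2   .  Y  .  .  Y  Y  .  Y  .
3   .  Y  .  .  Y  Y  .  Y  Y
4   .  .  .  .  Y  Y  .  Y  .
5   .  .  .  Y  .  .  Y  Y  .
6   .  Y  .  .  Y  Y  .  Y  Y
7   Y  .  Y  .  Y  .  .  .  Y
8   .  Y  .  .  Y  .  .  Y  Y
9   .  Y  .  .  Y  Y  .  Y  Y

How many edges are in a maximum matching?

7

A valid assignment of size 7: 1→B, 2→H, 3→I, 4→F, 5→G, 6→E, 7→C.
The set {1, 2, 3, 4, 6, 8, 9} has only 5 neighbours ({B, E, F, H, I}), so by Hall's theorem at most 7 of the 9 left vertices can be matched.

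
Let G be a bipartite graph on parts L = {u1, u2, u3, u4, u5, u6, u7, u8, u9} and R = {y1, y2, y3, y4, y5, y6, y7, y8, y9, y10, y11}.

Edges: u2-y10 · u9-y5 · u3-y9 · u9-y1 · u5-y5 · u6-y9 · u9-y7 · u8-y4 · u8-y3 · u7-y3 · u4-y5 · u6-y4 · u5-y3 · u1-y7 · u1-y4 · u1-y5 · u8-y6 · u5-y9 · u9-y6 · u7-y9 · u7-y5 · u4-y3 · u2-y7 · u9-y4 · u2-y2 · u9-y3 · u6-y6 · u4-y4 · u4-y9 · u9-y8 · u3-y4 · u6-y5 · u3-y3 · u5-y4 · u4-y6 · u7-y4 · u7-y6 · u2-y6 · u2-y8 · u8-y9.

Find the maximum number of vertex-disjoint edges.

8

One maximum matching: u1→y7, u2→y10, u3→y3, u4→y9, u5→y5, u6→y4, u7→y6, u9→y1.
The set {u3, u4, u5, u6, u7, u8} has only 5 neighbours ({y3, y4, y5, y6, y9}), so by Hall's theorem at most 8 of the 9 left vertices can be matched.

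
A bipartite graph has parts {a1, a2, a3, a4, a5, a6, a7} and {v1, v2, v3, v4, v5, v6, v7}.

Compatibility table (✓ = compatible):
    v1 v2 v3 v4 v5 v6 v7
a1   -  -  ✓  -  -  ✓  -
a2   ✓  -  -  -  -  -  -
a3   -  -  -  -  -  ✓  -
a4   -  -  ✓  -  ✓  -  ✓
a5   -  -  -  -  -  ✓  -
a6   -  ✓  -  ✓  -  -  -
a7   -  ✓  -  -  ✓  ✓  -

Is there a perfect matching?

No

The set {a3, a5} has only 1 neighbour ({v6}), so by Hall's theorem at most 6 of the 7 left vertices can be matched.
Hence no matching covers every left vertex.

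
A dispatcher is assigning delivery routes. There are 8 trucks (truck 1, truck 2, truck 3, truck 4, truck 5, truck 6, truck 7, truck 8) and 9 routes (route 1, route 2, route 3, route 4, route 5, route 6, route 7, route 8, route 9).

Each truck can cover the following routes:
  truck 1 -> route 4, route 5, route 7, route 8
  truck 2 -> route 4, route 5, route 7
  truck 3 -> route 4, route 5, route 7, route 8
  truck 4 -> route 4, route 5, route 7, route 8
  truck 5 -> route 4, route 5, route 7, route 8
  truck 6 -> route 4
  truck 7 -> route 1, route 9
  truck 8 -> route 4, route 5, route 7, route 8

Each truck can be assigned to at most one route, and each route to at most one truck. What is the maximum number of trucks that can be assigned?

5

One maximum matching: truck 1→route 8, truck 2→route 5, truck 3→route 4, truck 4→route 7, truck 7→route 9.
The set {truck 1, truck 2, truck 3, truck 4, truck 5, truck 6, truck 8} has only 4 neighbours ({route 4, route 5, route 7, route 8}), so by Hall's theorem at most 5 of the 8 trucks can be matched.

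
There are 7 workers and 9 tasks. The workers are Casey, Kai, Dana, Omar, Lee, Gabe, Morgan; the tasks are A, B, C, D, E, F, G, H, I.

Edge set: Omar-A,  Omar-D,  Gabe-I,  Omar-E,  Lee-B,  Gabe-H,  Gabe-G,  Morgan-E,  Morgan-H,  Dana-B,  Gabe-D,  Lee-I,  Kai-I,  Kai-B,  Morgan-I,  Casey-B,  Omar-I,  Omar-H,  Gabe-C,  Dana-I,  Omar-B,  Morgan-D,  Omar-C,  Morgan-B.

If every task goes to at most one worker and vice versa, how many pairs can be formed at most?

One maximum matching: Casey–B, Kai–I, Omar–A, Gabe–G, Morgan–E.
The set {Casey, Kai, Dana, Lee} has only 2 neighbours ({B, I}), so by Hall's theorem at most 5 of the 7 workers can be matched.

5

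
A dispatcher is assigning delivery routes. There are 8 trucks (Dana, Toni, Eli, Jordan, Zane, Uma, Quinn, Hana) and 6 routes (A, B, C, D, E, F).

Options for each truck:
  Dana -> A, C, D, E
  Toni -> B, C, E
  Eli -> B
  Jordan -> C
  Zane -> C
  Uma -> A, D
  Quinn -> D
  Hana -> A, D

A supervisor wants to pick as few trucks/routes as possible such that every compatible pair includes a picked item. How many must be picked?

The 5 edges Dana–A, Toni–E, Eli–B, Jordan–C, Uma–D form a matching, so any vertex cover needs at least 5 vertices (one per matched edge).
Conversely {A, B, C, D, E} meets every edge and has exactly 5 vertices, so 5 is optimal.

5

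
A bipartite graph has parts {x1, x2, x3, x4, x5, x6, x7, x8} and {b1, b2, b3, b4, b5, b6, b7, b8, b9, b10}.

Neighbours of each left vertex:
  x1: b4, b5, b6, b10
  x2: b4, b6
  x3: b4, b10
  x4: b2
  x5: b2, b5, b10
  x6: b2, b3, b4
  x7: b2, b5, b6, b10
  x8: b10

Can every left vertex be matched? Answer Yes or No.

No

The set {x1, x2, x3, x4, x5, x7, x8} has only 5 neighbours ({b10, b2, b4, b5, b6}), so by Hall's theorem at most 6 of the 8 left vertices can be matched.
Hence no matching covers every left vertex.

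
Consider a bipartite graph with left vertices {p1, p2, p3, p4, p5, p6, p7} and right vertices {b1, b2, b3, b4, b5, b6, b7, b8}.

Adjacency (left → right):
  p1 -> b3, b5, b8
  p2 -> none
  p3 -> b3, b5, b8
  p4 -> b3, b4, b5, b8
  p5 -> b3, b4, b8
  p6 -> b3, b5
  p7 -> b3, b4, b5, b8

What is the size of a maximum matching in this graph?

4

A valid assignment of size 4: p1–b5, p3–b8, p4–b4, p5–b3.
The set {p1, p2, p3, p4, p5, p6, p7} has only 4 neighbours ({b3, b4, b5, b8}), so by Hall's theorem at most 4 of the 7 left vertices can be matched.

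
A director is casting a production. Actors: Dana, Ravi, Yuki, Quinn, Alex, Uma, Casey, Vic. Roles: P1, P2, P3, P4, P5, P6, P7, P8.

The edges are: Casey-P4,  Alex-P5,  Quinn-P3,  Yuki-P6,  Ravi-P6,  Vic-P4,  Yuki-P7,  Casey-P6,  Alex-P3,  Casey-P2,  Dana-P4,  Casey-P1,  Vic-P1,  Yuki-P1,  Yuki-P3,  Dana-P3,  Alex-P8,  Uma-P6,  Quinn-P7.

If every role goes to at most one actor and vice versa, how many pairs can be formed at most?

One maximum matching: Dana–P4, Ravi–P6, Yuki–P7, Quinn–P3, Alex–P5, Casey–P2, Vic–P1.
The set {Ravi, Uma} has only 1 neighbour ({P6}), so by Hall's theorem at most 7 of the 8 actors can be matched.

7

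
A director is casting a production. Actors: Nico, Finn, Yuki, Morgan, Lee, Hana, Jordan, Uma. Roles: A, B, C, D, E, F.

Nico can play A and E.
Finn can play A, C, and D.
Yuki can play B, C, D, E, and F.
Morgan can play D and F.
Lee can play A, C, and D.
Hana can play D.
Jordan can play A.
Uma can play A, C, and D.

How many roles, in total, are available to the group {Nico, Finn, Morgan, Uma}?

5

The union of neighbours of {Nico, Finn, Morgan, Uma} is {A, C, D, E, F}, which has 5 elements.
Since |N(S)| = 5 ≥ |S| = 4, Hall's condition holds for this subset.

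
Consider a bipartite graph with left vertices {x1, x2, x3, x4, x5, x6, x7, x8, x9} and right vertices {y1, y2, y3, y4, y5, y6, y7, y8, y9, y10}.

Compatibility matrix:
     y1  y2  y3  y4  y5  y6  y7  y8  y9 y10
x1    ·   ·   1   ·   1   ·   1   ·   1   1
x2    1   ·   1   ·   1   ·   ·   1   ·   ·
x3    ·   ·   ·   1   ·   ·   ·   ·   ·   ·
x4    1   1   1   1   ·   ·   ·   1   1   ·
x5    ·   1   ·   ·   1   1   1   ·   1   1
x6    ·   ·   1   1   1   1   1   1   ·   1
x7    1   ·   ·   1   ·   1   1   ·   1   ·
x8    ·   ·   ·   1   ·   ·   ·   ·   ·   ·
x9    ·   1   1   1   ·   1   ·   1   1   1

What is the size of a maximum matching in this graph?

For example, pair x1–y10, x2–y1, x3–y4, x4–y3, x5–y2, x6–y7, x7–y9, x9–y6.
The set {x3, x8} has only 1 neighbour ({y4}), so by Hall's theorem at most 8 of the 9 left vertices can be matched.

8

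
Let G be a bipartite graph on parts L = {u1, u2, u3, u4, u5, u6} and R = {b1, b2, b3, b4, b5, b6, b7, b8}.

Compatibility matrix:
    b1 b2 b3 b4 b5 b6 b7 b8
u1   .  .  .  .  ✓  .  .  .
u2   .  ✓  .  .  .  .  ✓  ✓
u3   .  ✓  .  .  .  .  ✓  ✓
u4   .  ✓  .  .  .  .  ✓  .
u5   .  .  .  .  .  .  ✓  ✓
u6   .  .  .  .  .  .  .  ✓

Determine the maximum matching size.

One maximum matching: u1-b5, u2-b8, u3-b2, u4-b7.
The set {u2, u3, u4, u5, u6} has only 3 neighbours ({b2, b7, b8}), so by Hall's theorem at most 4 of the 6 left vertices can be matched.

4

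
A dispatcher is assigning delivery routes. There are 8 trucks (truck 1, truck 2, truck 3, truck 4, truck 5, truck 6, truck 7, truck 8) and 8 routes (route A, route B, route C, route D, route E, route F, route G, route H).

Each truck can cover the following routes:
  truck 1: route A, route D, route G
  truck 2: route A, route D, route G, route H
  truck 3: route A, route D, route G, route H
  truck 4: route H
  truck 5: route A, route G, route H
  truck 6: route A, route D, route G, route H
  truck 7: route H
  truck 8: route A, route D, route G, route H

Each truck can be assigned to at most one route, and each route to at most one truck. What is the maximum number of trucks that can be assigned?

4

One maximum matching: truck 1→route A, truck 2→route D, truck 3→route G, truck 4→route H.
The set {truck 1, truck 2, truck 3, truck 4, truck 5, truck 6, truck 7, truck 8} has only 4 neighbours ({route A, route D, route G, route H}), so by Hall's theorem at most 4 of the 8 trucks can be matched.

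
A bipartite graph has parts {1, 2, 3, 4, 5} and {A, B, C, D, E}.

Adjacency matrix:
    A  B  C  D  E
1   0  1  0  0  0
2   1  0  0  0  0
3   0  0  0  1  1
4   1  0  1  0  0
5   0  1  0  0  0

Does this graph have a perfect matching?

The set {1, 5} has only 1 neighbour ({B}), so by Hall's theorem at most 4 of the 5 left vertices can be matched.
Hence no matching covers every left vertex.

No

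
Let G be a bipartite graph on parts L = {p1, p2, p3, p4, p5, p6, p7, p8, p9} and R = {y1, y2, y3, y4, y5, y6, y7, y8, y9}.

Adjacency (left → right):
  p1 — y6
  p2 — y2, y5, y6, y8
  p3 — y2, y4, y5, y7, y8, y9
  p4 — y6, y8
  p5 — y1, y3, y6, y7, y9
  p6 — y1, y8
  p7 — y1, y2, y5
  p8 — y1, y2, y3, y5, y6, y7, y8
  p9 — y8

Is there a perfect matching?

The set {p1, p4, p9} has only 2 neighbours ({y6, y8}), so by Hall's theorem at most 8 of the 9 left vertices can be matched.
Hence no matching covers every left vertex.

No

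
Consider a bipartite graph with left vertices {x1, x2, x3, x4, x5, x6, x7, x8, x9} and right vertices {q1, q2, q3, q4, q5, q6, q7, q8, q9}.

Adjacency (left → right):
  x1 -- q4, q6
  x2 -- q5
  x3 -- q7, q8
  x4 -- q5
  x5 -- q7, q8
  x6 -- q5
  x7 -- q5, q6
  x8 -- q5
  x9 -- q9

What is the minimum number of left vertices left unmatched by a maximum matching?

3

One maximum matching: x1-q4, x2-q5, x3-q7, x5-q8, x7-q6, x9-q9.
The set {x2, x4, x6, x8} has only 1 neighbour ({q5}), so by Hall's theorem at most 6 of the 9 left vertices can be matched.
That matches 6 of the 9, leaving 3 unmatched; no matching can do better.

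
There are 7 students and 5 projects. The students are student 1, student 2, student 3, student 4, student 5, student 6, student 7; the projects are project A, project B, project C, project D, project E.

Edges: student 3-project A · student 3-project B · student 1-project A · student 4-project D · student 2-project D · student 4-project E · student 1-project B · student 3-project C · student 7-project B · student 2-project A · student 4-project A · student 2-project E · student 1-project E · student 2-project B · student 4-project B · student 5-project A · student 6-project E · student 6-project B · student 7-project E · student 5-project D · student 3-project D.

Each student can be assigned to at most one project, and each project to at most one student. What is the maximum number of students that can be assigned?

One maximum matching: student 1→project B, student 2→project E, student 3→project C, student 4→project D, student 5→project A.
The set {student 1, student 2, student 4, student 5, student 6, student 7} has only 4 neighbours ({project A, project B, project D, project E}), so by Hall's theorem at most 5 of the 7 students can be matched.

5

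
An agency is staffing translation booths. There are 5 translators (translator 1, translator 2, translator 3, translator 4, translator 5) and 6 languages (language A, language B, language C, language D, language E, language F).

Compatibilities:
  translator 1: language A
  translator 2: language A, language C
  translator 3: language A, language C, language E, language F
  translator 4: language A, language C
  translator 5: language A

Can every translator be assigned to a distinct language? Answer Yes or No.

No

The set {translator 1, translator 2, translator 4, translator 5} has only 2 neighbours ({language A, language C}), so by Hall's theorem at most 3 of the 5 translators can be matched.
Hence no matching covers every translator.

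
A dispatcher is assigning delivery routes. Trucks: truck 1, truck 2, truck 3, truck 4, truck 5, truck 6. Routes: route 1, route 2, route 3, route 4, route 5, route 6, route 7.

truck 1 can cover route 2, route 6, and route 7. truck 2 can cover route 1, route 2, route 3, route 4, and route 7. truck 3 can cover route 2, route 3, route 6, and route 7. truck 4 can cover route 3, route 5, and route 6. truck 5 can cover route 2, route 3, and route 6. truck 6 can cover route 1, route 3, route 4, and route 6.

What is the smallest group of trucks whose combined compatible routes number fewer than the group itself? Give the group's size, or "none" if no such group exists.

none

A matching saturating every truck exists, for instance truck 1→route 2, truck 2→route 4, truck 3→route 7, truck 4→route 5, truck 5→route 3, truck 6→route 6.
By Hall's marriage theorem, this means |N(S)| ≥ |S| for every subset S, so no violating subset exists.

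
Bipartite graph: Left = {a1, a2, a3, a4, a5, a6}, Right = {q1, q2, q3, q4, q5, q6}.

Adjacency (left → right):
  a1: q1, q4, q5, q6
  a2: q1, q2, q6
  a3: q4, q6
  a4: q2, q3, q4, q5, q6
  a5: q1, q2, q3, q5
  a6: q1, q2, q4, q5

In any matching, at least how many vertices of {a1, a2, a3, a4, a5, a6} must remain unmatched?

One maximum matching: a1–q6, a2–q1, a3–q4, a4–q3, a5–q5, a6–q2.
This saturates every left vertex, so 6 is the maximum.
That matches 6 of the 6, leaving 0 unmatched; no matching can do better.

0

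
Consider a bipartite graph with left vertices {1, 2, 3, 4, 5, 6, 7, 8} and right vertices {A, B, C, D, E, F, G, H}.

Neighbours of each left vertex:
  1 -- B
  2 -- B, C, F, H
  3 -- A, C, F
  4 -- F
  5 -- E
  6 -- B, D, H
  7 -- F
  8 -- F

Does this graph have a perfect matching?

No

The set {4, 7, 8} has only 1 neighbour ({F}), so by Hall's theorem at most 6 of the 8 left vertices can be matched.
Hence no matching covers every left vertex.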